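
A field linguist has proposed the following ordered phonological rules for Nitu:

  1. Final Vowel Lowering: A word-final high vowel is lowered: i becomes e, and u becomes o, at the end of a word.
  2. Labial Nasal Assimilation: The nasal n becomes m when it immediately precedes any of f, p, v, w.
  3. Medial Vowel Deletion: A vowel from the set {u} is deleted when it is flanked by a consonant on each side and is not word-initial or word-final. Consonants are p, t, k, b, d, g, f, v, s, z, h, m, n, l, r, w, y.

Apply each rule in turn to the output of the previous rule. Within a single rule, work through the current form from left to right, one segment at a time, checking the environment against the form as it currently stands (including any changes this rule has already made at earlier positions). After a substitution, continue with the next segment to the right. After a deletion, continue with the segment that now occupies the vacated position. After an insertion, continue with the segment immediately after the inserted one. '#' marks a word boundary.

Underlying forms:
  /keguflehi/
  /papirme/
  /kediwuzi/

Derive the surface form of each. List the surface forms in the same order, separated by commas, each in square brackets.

[kegflehe], [papirme], [kediwze]

/keguflehi/:
  1 Final Vowel Lowering: [keguflehi] → [keguflehe]
  2 Labial Nasal Assimilation: no change — [keguflehe]
  3 Medial Vowel Deletion: [keguflehe] → [kegflehe]
/papirme/:
  1 Final Vowel Lowering: no change — [papirme]
  2 Labial Nasal Assimilation: no change — [papirme]
  3 Medial Vowel Deletion: no change — [papirme]
/kediwuzi/:
  1 Final Vowel Lowering: [kediwuzi] → [kediwuze]
  2 Labial Nasal Assimilation: no change — [kediwuze]
  3 Medial Vowel Deletion: [kediwuze] → [kediwze]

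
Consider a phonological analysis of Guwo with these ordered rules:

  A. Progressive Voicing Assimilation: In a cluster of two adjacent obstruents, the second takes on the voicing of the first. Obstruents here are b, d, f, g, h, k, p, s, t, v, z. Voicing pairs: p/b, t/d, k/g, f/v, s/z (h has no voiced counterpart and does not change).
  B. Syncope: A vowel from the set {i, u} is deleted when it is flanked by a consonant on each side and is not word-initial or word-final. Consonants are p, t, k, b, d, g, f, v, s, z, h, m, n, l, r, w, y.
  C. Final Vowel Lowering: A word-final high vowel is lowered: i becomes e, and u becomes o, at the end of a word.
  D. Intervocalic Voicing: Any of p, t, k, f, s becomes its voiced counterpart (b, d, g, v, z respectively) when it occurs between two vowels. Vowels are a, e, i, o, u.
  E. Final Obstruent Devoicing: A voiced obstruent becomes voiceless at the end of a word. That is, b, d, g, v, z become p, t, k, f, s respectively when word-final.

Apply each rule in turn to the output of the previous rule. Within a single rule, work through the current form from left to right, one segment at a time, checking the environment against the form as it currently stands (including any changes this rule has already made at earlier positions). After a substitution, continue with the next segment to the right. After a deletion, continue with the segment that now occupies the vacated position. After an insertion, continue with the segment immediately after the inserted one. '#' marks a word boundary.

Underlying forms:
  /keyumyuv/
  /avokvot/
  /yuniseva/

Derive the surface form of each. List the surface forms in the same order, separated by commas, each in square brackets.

/keyumyuv/:
  A Progressive Voicing Assimilation: no change — [keyumyuv]
  B Syncope: [keyumyuv] → [keymyv]
  C Final Vowel Lowering: no change — [keymyv]
  D Intervocalic Voicing: no change — [keymyv]
  E Final Obstruent Devoicing: [keymyv] → [keymyf]
/avokvot/:
  A Progressive Voicing Assimilation: [avokvot] → [avokfot]
  B Syncope: no change — [avokfot]
  C Final Vowel Lowering: no change — [avokfot]
  D Intervocalic Voicing: no change — [avokfot]
  E Final Obstruent Devoicing: no change — [avokfot]
/yuniseva/:
  A Progressive Voicing Assimilation: no change — [yuniseva]
  B Syncope: [yuniseva] → [ynseva]
  C Final Vowel Lowering: no change — [ynseva]
  D Intervocalic Voicing: no change — [ynseva]
  E Final Obstruent Devoicing: no change — [ynseva]

[keymyf], [avokfot], [ynseva]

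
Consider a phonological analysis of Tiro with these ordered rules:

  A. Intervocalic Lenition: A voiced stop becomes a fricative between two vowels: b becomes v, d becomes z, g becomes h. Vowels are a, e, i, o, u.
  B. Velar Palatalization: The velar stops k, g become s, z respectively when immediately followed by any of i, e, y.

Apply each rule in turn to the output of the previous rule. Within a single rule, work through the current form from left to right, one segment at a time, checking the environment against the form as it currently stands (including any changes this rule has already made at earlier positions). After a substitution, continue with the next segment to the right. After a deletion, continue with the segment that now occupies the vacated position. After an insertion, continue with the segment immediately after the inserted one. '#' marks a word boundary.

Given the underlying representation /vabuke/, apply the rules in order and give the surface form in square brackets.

A Intervocalic Lenition: [vabuke] → [vavuke]
B Velar Palatalization: [vavuke] → [vavuse]

[vavuse]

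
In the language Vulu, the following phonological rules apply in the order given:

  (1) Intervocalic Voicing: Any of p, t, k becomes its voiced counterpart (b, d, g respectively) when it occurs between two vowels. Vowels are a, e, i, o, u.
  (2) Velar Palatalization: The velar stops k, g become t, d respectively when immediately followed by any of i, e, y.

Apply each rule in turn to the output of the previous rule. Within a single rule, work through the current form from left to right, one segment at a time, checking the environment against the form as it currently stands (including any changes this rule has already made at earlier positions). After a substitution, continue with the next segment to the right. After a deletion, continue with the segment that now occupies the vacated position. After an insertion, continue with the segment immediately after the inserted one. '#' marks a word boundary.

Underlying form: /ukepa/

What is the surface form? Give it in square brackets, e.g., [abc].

[udeba]

(1) Intervocalic Voicing: [ukepa] → [ugeba]
(2) Velar Palatalization: [ugeba] → [udeba]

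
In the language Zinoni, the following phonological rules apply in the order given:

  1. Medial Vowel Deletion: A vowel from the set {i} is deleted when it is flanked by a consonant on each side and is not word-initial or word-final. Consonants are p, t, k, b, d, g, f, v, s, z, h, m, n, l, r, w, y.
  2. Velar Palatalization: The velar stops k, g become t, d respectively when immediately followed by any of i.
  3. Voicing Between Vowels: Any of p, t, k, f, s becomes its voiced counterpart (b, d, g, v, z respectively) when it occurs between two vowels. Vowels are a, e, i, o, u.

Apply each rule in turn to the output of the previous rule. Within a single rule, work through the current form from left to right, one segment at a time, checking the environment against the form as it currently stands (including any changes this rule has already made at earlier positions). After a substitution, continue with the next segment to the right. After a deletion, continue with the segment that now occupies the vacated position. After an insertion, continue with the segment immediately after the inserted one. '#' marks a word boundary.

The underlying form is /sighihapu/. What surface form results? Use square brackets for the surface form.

[sghhabu]

1 Medial Vowel Deletion: [sighihapu] → [sghhapu]
2 Velar Palatalization: no change — [sghhapu]
3 Voicing Between Vowels: [sghhapu] → [sghhabu]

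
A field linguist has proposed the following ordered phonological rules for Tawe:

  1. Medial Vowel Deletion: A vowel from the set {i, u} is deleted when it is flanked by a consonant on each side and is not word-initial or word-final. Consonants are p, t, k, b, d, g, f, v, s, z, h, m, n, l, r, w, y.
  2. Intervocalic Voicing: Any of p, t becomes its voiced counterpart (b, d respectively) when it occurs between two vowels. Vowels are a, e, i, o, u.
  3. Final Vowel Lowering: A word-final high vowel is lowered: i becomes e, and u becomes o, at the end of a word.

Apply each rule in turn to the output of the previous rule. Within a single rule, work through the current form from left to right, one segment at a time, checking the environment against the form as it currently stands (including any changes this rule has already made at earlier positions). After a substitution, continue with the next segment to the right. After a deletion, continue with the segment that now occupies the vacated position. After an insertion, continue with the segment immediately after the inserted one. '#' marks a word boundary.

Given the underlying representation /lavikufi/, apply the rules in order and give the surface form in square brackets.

1 Medial Vowel Deletion: [lavikufi] → [lavkfi]
2 Intervocalic Voicing: no change — [lavkfi]
3 Final Vowel Lowering: [lavkfi] → [lavkfe]

[lavkfe]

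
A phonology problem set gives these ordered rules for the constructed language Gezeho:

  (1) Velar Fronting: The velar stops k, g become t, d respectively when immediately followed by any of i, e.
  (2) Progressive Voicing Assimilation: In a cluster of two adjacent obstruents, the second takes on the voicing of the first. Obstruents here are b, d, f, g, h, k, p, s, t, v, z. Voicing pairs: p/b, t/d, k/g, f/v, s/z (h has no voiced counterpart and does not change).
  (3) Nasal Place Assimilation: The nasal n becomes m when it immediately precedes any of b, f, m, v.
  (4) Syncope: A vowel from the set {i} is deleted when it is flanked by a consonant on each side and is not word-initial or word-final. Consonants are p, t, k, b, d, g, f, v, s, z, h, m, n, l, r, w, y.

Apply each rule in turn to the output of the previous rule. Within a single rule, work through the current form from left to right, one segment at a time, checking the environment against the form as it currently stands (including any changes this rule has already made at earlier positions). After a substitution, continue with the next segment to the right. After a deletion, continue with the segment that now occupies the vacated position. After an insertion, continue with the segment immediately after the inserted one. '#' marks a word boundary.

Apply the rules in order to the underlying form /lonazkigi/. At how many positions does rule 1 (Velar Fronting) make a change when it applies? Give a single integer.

(1) Velar Fronting: [lonazkigi] → [lonaztidi]
(2) Progressive Voicing Assimilation: [lonaztidi] → [lonazdidi]
(3) Nasal Place Assimilation: no change — [lonazdidi]
(4) Syncope: [lonazdidi] → [lonazddi]
Rule 1 changed 2 position(s).

2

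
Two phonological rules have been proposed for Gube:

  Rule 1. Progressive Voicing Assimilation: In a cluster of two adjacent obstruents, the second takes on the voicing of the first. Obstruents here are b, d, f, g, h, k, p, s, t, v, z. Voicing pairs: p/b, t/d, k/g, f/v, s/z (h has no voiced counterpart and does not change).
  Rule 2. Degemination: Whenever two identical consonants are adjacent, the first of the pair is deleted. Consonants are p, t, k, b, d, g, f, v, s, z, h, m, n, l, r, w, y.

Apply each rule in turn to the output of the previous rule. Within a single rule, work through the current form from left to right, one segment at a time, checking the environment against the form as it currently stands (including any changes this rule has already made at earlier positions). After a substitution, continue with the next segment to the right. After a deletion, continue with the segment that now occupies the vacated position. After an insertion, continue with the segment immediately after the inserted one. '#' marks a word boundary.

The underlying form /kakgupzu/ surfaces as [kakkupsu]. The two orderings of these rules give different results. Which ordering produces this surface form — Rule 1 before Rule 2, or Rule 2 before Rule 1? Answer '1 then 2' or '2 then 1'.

2 then 1

Order 1 then 2:
  1 Progressive Voicing Assimilation: [kakgupzu] → [kakkupsu]
  2 Degemination: [kakkupsu] → [kakupsu]
  result: [kakupsu]
Order 2 then 1:
  2 Degemination: no change — [kakgupzu]
  1 Progressive Voicing Assimilation: [kakgupzu] → [kakkupsu]
  result: [kakkupsu]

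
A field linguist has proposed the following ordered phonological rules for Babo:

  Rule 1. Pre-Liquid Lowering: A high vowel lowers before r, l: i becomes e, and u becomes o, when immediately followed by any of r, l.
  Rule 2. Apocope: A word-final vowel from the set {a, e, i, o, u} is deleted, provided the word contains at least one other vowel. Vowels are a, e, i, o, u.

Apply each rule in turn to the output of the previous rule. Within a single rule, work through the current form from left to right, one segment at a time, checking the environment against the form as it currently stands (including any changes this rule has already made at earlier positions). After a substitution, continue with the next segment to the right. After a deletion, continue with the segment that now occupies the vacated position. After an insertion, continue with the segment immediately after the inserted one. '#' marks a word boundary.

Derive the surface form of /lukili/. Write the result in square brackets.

[lukel]

Rule 1 Pre-Liquid Lowering: [lukili] → [lukeli]
Rule 2 Apocope: [lukeli] → [lukel]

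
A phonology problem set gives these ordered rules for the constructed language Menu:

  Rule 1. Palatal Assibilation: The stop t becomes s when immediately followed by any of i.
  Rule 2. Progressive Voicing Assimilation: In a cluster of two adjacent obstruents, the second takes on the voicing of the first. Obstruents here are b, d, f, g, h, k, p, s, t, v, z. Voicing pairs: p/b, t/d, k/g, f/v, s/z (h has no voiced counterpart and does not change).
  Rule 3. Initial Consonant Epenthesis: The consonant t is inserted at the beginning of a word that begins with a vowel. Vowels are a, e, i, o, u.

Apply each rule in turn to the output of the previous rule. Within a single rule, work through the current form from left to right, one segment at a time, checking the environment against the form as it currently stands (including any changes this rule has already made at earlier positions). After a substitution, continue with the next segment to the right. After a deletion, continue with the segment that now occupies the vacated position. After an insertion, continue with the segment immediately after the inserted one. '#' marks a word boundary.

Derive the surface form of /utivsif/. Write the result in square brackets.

Rule 1 Palatal Assibilation: [utivsif] → [usivsif]
Rule 2 Progressive Voicing Assimilation: [usivsif] → [usivzif]
Rule 3 Initial Consonant Epenthesis: [usivzif] → [tusivzif]

[tusivzif]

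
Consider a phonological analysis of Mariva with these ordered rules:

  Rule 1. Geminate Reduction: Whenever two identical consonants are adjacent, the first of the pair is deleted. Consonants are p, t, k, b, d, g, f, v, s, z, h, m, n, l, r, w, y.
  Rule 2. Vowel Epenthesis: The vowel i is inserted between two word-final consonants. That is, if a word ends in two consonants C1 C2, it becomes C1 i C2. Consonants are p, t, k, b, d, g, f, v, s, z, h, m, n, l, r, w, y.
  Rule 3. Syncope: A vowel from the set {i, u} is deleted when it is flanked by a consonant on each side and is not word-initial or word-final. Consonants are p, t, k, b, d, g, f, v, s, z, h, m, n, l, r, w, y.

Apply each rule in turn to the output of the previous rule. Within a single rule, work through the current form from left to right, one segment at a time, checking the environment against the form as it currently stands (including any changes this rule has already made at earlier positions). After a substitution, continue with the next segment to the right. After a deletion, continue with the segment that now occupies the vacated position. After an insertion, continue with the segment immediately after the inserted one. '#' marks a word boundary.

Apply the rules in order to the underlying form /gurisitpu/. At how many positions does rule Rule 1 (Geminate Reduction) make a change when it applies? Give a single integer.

Rule 1 Geminate Reduction: no change — [gurisitpu]
Rule 2 Vowel Epenthesis: no change — [gurisitpu]
Rule 3 Syncope: [gurisitpu] → [grstpu]
Rule Rule 1 changed 0 position(s).

0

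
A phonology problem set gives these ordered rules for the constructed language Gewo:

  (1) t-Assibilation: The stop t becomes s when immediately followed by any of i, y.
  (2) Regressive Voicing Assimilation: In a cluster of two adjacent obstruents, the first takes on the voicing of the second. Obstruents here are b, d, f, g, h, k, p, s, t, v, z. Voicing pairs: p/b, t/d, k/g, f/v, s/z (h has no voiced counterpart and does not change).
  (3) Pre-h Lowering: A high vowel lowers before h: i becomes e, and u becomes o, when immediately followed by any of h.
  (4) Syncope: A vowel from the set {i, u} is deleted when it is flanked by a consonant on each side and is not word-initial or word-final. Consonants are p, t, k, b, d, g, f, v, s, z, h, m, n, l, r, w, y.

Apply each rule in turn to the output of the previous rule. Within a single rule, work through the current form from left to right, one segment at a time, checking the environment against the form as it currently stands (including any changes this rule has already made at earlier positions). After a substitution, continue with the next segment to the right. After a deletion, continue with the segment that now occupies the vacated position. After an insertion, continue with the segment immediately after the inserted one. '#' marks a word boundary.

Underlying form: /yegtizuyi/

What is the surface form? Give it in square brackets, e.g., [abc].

[yekszyi]

(1) t-Assibilation: [yegtizuyi] → [yegsizuyi]
(2) Regressive Voicing Assimilation: [yegsizuyi] → [yeksizuyi]
(3) Pre-h Lowering: no change — [yeksizuyi]
(4) Syncope: [yeksizuyi] → [yekszyi]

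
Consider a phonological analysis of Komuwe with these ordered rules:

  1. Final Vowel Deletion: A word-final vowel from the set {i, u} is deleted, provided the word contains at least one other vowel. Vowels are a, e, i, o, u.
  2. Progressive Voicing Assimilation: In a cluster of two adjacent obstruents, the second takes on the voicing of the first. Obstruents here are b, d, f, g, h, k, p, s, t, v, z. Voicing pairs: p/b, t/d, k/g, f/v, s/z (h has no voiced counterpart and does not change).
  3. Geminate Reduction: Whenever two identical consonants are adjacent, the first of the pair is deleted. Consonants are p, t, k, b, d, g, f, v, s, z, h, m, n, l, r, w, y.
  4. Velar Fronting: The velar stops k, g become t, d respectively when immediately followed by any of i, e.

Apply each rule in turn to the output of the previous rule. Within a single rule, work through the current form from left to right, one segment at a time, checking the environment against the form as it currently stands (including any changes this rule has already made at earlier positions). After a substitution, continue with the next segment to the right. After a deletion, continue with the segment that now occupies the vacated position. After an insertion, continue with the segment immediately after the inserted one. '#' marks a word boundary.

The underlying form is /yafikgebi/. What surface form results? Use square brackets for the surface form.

1 Final Vowel Deletion: [yafikgebi] → [yafikgeb]
2 Progressive Voicing Assimilation: [yafikgeb] → [yafikkeb]
3 Geminate Reduction: [yafikkeb] → [yafikeb]
4 Velar Fronting: [yafikeb] → [yafiteb]

[yafiteb]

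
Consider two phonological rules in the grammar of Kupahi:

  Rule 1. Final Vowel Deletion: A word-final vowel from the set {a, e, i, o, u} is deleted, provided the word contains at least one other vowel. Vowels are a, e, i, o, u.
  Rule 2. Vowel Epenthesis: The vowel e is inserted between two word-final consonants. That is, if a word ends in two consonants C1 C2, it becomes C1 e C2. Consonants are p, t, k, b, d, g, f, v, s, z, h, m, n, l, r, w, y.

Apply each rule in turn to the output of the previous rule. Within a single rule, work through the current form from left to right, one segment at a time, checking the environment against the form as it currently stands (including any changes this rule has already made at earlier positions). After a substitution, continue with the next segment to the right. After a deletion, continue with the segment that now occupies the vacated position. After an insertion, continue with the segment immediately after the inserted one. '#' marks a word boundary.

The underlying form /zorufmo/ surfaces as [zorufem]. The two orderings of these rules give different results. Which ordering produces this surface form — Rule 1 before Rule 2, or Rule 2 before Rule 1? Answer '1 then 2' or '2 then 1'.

Order 1 then 2:
  1 Final Vowel Deletion: [zorufmo] → [zorufm]
  2 Vowel Epenthesis: [zorufm] → [zorufem]
  result: [zorufem]
Order 2 then 1:
  2 Vowel Epenthesis: no change — [zorufmo]
  1 Final Vowel Deletion: [zorufmo] → [zorufm]
  result: [zorufm]

1 then 2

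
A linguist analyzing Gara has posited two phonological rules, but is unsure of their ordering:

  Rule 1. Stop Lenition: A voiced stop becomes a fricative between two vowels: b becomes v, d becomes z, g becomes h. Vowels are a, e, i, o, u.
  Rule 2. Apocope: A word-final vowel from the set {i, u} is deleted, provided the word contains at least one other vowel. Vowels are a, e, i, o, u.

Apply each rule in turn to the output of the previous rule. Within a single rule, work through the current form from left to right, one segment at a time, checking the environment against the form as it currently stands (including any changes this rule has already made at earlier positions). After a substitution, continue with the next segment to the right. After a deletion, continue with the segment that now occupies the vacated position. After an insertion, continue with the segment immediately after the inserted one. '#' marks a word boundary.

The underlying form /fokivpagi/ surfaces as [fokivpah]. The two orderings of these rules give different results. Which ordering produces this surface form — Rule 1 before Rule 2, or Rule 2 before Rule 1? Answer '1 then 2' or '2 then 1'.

1 then 2

Order 1 then 2:
  1 Stop Lenition: [fokivpagi] → [fokivpahi]
  2 Apocope: [fokivpahi] → [fokivpah]
  result: [fokivpah]
Order 2 then 1:
  2 Apocope: [fokivpagi] → [fokivpag]
  1 Stop Lenition: no change — [fokivpag]
  result: [fokivpag]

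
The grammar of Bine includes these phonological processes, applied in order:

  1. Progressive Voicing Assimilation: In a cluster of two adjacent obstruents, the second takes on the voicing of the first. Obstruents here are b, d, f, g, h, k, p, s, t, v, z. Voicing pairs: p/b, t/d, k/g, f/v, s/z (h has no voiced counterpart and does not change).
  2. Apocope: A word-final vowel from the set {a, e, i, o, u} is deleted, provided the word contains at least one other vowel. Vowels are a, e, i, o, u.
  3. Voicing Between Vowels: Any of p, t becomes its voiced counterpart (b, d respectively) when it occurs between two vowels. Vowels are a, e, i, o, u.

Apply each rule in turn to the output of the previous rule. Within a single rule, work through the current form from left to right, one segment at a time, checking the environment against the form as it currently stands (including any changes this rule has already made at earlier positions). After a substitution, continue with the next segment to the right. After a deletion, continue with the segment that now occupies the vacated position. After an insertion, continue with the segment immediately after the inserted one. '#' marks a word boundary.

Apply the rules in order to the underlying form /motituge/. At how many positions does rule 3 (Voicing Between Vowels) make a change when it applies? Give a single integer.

2

1 Progressive Voicing Assimilation: no change — [motituge]
2 Apocope: [motituge] → [motitug]
3 Voicing Between Vowels: [motitug] → [modidug]
Rule 3 changed 2 position(s).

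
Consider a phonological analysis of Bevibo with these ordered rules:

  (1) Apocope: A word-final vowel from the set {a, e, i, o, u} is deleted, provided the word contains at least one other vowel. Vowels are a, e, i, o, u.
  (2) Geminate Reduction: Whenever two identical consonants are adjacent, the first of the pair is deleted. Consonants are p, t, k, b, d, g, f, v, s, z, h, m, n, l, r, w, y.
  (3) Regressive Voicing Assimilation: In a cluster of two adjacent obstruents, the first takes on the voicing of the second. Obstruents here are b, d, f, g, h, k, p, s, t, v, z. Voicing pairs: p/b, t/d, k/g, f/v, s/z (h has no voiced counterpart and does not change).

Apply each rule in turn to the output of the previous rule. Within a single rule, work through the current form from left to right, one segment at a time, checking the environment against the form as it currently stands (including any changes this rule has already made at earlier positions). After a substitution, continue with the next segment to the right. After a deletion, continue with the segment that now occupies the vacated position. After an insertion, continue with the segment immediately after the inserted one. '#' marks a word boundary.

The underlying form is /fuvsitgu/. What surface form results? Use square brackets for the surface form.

(1) Apocope: [fuvsitgu] → [fuvsitg]
(2) Geminate Reduction: no change — [fuvsitg]
(3) Regressive Voicing Assimilation: [fuvsitg] → [fufsidg]

[fufsidg]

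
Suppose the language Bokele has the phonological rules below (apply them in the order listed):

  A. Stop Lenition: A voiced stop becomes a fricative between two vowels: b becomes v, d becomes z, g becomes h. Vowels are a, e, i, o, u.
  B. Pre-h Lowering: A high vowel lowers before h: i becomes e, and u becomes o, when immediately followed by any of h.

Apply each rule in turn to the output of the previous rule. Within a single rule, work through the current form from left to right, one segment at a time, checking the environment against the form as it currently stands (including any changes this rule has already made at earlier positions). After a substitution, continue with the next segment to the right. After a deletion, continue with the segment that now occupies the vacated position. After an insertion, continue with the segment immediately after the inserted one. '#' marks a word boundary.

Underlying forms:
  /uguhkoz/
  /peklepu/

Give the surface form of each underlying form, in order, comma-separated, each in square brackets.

[ohohkoz], [peklepu]

/uguhkoz/:
  A Stop Lenition: [uguhkoz] → [uhuhkoz]
  B Pre-h Lowering: [uhuhkoz] → [ohohkoz]
/peklepu/:
  A Stop Lenition: no change — [peklepu]
  B Pre-h Lowering: no change — [peklepu]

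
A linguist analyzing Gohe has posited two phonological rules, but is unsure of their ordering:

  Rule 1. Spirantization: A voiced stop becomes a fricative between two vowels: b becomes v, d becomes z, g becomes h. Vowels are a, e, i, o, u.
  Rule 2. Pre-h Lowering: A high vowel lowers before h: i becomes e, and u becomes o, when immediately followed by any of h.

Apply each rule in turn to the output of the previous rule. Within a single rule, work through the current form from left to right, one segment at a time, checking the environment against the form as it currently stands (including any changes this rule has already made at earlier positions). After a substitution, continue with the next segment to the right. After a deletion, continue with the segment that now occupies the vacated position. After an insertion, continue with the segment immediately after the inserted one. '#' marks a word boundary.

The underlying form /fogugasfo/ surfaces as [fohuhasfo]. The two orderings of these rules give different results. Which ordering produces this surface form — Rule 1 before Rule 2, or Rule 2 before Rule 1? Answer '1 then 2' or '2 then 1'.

Order 1 then 2:
  1 Spirantization: [fogugasfo] → [fohuhasfo]
  2 Pre-h Lowering: [fohuhasfo] → [fohohasfo]
  result: [fohohasfo]
Order 2 then 1:
  2 Pre-h Lowering: no change — [fogugasfo]
  1 Spirantization: [fogugasfo] → [fohuhasfo]
  result: [fohuhasfo]

2 then 1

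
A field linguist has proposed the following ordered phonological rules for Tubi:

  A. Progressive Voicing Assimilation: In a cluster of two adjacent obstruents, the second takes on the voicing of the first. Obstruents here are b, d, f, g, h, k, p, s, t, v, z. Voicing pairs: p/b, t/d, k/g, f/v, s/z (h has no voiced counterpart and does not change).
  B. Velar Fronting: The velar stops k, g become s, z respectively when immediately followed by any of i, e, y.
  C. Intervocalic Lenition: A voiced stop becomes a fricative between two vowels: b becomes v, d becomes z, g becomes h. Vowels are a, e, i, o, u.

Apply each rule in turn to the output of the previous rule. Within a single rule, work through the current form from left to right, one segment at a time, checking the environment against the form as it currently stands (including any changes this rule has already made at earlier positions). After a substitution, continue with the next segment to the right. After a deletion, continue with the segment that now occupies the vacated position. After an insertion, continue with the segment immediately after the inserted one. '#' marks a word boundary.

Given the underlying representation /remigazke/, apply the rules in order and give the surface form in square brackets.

A Progressive Voicing Assimilation: [remigazke] → [remigazge]
B Velar Fronting: [remigazge] → [remigazze]
C Intervocalic Lenition: [remigazze] → [remihazze]

[remihazze]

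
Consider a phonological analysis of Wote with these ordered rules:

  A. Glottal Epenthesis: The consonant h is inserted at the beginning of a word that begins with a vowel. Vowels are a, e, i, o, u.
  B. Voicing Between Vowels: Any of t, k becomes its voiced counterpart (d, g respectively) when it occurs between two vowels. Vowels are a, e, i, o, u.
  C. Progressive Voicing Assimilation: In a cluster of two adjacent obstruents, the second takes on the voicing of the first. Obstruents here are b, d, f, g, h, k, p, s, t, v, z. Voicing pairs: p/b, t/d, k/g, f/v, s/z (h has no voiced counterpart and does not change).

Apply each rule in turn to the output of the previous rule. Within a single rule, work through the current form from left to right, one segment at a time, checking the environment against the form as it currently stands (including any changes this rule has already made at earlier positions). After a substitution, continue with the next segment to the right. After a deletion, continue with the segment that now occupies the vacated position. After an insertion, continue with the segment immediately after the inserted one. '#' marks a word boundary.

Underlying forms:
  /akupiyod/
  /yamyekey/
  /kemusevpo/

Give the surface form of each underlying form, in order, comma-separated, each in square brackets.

[hagupiyod], [yamyegey], [kemusevbo]

/akupiyod/:
  A Glottal Epenthesis: [akupiyod] → [hakupiyod]
  B Voicing Between Vowels: [hakupiyod] → [hagupiyod]
  C Progressive Voicing Assimilation: no change — [hagupiyod]
/yamyekey/:
  A Glottal Epenthesis: no change — [yamyekey]
  B Voicing Between Vowels: [yamyekey] → [yamyegey]
  C Progressive Voicing Assimilation: no change — [yamyegey]
/kemusevpo/:
  A Glottal Epenthesis: no change — [kemusevpo]
  B Voicing Between Vowels: no change — [kemusevpo]
  C Progressive Voicing Assimilation: [kemusevpo] → [kemusevbo]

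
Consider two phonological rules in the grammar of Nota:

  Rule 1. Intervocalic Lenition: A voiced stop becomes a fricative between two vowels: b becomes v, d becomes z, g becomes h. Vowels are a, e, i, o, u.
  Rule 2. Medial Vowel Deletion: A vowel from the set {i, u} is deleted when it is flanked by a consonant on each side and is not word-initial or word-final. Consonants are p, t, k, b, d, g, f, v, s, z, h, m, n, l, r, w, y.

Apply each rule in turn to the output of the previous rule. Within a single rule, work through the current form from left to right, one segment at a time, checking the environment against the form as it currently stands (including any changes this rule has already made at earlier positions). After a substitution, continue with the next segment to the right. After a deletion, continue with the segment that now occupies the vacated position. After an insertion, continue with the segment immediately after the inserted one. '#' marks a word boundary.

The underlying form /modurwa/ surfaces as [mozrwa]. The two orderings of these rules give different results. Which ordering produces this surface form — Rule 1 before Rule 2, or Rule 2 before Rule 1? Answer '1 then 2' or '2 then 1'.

1 then 2

Order 1 then 2:
  1 Intervocalic Lenition: [modurwa] → [mozurwa]
  2 Medial Vowel Deletion: [mozurwa] → [mozrwa]
  result: [mozrwa]
Order 2 then 1:
  2 Medial Vowel Deletion: [modurwa] → [modrwa]
  1 Intervocalic Lenition: no change — [modrwa]
  result: [modrwa]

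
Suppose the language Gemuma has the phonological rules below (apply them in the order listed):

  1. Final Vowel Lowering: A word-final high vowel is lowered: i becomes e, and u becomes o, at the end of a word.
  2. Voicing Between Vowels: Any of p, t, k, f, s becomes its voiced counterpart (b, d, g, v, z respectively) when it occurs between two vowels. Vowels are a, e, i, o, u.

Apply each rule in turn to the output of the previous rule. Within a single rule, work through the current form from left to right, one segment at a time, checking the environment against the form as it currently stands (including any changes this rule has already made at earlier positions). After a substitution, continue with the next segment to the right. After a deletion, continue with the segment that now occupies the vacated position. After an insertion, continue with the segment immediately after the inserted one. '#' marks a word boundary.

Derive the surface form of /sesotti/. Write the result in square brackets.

1 Final Vowel Lowering: [sesotti] → [sesotte]
2 Voicing Between Vowels: [sesotte] → [sezotte]

[sezotte]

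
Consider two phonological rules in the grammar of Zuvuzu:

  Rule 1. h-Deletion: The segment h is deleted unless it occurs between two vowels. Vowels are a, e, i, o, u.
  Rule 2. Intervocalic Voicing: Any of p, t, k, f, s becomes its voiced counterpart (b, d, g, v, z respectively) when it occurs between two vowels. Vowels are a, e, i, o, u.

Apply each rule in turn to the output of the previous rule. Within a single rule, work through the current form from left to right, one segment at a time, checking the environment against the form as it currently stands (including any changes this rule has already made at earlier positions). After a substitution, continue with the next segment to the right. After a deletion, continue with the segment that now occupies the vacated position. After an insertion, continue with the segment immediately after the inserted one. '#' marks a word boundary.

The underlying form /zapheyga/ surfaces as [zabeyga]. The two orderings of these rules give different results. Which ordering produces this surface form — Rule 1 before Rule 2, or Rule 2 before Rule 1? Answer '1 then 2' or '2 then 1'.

1 then 2

Order 1 then 2:
  1 h-Deletion: [zapheyga] → [zapeyga]
  2 Intervocalic Voicing: [zapeyga] → [zabeyga]
  result: [zabeyga]
Order 2 then 1:
  2 Intervocalic Voicing: no change — [zapheyga]
  1 h-Deletion: [zapheyga] → [zapeyga]
  result: [zapeyga]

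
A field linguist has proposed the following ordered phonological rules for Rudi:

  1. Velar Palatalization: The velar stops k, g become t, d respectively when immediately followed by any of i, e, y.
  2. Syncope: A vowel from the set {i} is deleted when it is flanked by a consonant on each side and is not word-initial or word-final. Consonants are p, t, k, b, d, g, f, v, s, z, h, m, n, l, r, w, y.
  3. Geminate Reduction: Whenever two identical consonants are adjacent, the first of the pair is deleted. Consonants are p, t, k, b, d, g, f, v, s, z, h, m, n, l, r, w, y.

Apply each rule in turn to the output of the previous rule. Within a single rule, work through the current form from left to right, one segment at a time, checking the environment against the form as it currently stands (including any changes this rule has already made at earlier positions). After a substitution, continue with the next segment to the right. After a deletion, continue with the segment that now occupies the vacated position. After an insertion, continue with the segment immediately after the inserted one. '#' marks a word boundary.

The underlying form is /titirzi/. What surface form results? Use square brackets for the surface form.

1 Velar Palatalization: no change — [titirzi]
2 Syncope: [titirzi] → [ttrzi]
3 Geminate Reduction: [ttrzi] → [trzi]

[trzi]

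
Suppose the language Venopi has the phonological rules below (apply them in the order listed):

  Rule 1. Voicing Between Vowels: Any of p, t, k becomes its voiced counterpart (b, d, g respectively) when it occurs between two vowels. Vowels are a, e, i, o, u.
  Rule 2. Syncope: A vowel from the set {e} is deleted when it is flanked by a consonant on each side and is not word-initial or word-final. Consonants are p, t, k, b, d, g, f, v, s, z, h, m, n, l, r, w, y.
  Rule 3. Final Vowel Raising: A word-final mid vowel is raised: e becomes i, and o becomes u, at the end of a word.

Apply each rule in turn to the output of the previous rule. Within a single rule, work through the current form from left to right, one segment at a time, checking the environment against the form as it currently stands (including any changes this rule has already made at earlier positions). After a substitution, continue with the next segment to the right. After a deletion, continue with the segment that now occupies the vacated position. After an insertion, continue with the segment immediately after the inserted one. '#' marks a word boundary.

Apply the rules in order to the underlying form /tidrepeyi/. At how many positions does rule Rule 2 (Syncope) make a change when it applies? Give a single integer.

2

Rule 1 Voicing Between Vowels: [tidrepeyi] → [tidrebeyi]
Rule 2 Syncope: [tidrebeyi] → [tidrbyi]
Rule 3 Final Vowel Raising: no change — [tidrbyi]
Rule Rule 2 changed 2 position(s).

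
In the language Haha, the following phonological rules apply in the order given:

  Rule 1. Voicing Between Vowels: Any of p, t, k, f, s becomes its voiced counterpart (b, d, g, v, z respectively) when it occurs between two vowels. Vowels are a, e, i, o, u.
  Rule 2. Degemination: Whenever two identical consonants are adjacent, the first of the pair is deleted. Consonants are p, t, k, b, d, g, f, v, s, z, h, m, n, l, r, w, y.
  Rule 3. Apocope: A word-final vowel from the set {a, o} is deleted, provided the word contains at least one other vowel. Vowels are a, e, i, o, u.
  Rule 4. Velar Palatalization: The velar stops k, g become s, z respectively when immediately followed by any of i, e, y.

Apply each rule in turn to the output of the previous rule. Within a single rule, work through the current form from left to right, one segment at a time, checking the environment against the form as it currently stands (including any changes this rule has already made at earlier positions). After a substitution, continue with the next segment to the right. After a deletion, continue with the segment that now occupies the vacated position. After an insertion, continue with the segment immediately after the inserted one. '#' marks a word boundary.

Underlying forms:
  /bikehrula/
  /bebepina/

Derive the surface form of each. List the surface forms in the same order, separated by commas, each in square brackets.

/bikehrula/:
  Rule 1 Voicing Between Vowels: [bikehrula] → [bigehrula]
  Rule 2 Degemination: no change — [bigehrula]
  Rule 3 Apocope: [bigehrula] → [bigehrul]
  Rule 4 Velar Palatalization: [bigehrul] → [bizehrul]
/bebepina/:
  Rule 1 Voicing Between Vowels: [bebepina] → [bebebina]
  Rule 2 Degemination: no change — [bebebina]
  Rule 3 Apocope: [bebebina] → [bebebin]
  Rule 4 Velar Palatalization: no change — [bebebin]

[bizehrul], [bebebin]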